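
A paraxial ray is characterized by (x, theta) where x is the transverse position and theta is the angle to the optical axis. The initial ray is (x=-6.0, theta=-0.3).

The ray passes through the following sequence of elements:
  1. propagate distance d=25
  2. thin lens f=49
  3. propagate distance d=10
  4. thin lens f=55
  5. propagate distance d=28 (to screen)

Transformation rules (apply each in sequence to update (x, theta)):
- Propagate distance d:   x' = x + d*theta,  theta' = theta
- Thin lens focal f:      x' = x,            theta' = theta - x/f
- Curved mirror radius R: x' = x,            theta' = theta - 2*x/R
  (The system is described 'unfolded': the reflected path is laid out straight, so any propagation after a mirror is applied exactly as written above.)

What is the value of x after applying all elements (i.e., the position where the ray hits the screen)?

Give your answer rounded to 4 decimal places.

Answer: -7.4332

Derivation:
Initial: x=-6.0000 theta=-0.3000
After 1 (propagate distance d=25): x=-13.5000 theta=-0.3000
After 2 (thin lens f=49): x=-13.5000 theta=-6/245 (≈-0.0245)
After 3 (propagate distance d=10): x=-1347/98 (≈-13.7449) theta=-6/245 (≈-0.0245)
After 4 (thin lens f=55): x=-1347/98 (≈-13.7449) theta=243/1078 (≈0.2254)
After 5 (propagate distance d=28 (to screen)): x=-8013/1078 (≈-7.4332) theta=243/1078 (≈0.2254)
Rounded to 4 decimal places: x = -7.4332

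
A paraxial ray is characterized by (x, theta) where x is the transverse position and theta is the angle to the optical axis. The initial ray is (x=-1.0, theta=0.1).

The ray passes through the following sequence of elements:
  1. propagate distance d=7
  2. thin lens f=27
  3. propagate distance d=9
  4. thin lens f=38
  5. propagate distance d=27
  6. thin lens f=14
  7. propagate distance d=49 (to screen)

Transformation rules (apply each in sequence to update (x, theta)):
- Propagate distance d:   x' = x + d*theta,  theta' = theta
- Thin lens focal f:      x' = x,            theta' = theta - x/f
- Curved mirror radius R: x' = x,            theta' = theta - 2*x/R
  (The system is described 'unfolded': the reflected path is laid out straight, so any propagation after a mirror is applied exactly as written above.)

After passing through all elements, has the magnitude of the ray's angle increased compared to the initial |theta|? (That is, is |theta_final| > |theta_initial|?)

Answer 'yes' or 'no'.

Initial: x=-1.0000 theta=0.1000
After 1 (propagate distance d=7): x=-0.3000 theta=0.1000
After 2 (thin lens f=27): x=-0.3000 theta=1/9 (≈0.1111)
After 3 (propagate distance d=9): x=0.7000 theta=1/9 (≈0.1111)
After 4 (thin lens f=38): x=0.7000 theta=317/3420 (≈0.0927)
After 5 (propagate distance d=27): x=1217/380 (≈3.2026) theta=317/3420 (≈0.0927)
After 6 (thin lens f=14): x=1217/380 (≈3.2026) theta=-1303/9576 (≈-0.1361)
After 7 (propagate distance d=49 (to screen)): x=-23699/6840 (≈-3.4648) theta=-1303/9576 (≈-0.1361)
|theta_initial|=0.1000 |theta_final|=1303/9576 (≈0.1361) -> increased

Answer: yes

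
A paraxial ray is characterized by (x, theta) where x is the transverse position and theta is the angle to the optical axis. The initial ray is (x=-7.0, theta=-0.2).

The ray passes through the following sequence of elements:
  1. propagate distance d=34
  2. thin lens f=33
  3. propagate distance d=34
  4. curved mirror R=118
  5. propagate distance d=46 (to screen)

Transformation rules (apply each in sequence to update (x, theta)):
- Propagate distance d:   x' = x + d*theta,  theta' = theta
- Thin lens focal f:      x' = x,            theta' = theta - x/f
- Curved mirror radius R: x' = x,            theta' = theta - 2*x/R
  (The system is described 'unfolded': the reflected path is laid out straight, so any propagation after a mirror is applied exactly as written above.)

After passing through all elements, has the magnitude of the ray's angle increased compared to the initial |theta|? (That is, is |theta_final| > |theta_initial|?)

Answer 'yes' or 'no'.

Answer: yes

Derivation:
Initial: x=-7.0000 theta=-0.2000
After 1 (propagate distance d=34): x=-13.8000 theta=-0.2000
After 2 (thin lens f=33): x=-13.8000 theta=12/55 (≈0.2182)
After 3 (propagate distance d=34): x=-351/55 (≈-6.3818) theta=12/55 (≈0.2182)
After 4 (curved mirror R=118): x=-351/55 (≈-6.3818) theta=1059/3245 (≈0.3263)
After 5 (propagate distance d=46 (to screen)): x=5601/649 (≈8.6302) theta=1059/3245 (≈0.3263)
|theta_initial|=0.2000 |theta_final|=1059/3245 (≈0.3263) -> increased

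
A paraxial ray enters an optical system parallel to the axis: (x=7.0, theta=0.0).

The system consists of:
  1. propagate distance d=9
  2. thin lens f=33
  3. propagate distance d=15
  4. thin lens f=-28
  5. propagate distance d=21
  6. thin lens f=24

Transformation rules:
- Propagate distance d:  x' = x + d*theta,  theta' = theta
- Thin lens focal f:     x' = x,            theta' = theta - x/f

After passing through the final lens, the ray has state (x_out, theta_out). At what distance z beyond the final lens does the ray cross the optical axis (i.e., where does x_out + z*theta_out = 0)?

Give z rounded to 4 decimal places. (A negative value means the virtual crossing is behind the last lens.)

Answer: 13.2135

Derivation:
Initial: x=7.0000 theta=0.0000
After 1 (propagate distance d=9): x=7.0000 theta=0.0000
After 2 (thin lens f=33): x=7.0000 theta=-7/33 (≈-0.2121)
After 3 (propagate distance d=15): x=42/11 (≈3.8182) theta=-7/33 (≈-0.2121)
After 4 (thin lens f=-28): x=42/11 (≈3.8182) theta=-5/66 (≈-0.0758)
After 5 (propagate distance d=21): x=49/22 (≈2.2273) theta=-5/66 (≈-0.0758)
After 6 (thin lens f=24): x=49/22 (≈2.2273) theta=-89/528 (≈-0.1686)
z_focus = -x_out/theta_out = -(49/22)/(-89/528) = 1176/89 ≈ 13.2135
Rounded to 4 decimal places: z = 13.2135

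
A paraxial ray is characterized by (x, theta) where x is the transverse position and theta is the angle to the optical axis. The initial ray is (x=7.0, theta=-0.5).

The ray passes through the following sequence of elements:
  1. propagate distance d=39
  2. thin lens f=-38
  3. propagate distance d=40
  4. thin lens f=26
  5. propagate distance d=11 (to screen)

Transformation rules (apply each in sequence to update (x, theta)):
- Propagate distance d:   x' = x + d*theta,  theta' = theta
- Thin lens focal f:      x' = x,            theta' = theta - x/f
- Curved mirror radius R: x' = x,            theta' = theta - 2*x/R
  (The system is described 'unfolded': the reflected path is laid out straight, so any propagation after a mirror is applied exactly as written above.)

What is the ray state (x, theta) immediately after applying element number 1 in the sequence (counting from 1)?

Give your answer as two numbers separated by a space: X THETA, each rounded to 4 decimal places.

Answer: -12.5000 -0.5000

Derivation:
Initial: x=7.0000 theta=-0.5000
After 1 (propagate distance d=39): x=-12.5000 theta=-0.5000
Rounded to 4 decimal places: x = -12.5000, theta = -0.5000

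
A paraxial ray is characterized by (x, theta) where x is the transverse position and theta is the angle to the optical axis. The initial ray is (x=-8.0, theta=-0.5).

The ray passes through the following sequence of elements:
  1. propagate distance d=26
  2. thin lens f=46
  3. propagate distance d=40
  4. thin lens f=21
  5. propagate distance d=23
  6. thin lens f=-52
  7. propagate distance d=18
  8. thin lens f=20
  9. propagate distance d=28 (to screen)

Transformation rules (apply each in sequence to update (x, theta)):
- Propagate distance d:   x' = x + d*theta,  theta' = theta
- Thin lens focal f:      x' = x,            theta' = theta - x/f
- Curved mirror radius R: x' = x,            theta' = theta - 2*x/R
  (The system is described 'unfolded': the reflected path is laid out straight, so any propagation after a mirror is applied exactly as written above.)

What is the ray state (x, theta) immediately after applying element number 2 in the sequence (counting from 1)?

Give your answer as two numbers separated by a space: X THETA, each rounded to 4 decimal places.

Answer: -21.0000 -0.0435

Derivation:
Initial: x=-8.0000 theta=-0.5000
After 1 (propagate distance d=26): x=-21.0000 theta=-0.5000
After 2 (thin lens f=46): x=-21.0000 theta=-1/23 (≈-0.0435)
Rounded to 4 decimal places: x = -21.0000, theta = -0.0435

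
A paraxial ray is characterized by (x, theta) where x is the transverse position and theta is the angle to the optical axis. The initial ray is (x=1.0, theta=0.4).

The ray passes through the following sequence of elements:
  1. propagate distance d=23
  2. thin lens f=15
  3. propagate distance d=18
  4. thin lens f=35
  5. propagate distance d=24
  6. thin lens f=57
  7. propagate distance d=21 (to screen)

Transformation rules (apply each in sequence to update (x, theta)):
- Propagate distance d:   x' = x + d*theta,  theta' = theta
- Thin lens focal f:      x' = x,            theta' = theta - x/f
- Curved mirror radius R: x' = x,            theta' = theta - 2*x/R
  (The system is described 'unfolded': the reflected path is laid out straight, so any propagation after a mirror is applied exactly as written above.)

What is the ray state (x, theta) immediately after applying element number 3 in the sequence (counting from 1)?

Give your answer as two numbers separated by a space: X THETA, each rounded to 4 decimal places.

Initial: x=1.0000 theta=0.4000
After 1 (propagate distance d=23): x=10.2000 theta=0.4000
After 2 (thin lens f=15): x=10.2000 theta=-0.2800
After 3 (propagate distance d=18): x=5.1600 theta=-0.2800
Rounded to 4 decimal places: x = 5.1600, theta = -0.2800

Answer: 5.1600 -0.2800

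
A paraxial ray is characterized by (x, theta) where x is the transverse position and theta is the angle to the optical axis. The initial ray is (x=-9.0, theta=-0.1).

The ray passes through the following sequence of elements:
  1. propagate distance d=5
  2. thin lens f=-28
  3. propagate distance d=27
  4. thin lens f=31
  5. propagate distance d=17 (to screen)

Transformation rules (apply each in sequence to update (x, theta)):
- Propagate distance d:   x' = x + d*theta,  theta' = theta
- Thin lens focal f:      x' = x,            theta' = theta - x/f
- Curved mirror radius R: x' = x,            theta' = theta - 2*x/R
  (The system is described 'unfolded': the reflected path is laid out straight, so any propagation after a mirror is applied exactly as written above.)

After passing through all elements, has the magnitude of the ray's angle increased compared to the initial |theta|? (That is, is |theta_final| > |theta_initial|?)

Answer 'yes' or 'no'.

Initial: x=-9.0000 theta=-0.1000
After 1 (propagate distance d=5): x=-9.5000 theta=-0.1000
After 2 (thin lens f=-28): x=-9.5000 theta=-123/280 (≈-0.4393)
After 3 (propagate distance d=27): x=-5981/280 (≈-21.3607) theta=-123/280 (≈-0.4393)
After 4 (thin lens f=31): x=-5981/280 (≈-21.3607) theta=271/1085 (≈0.2498)
After 5 (propagate distance d=17 (to screen)): x=-29711/1736 (≈-17.1146) theta=271/1085 (≈0.2498)
|theta_initial|=0.1000 |theta_final|=271/1085 (≈0.2498) -> increased

Answer: yes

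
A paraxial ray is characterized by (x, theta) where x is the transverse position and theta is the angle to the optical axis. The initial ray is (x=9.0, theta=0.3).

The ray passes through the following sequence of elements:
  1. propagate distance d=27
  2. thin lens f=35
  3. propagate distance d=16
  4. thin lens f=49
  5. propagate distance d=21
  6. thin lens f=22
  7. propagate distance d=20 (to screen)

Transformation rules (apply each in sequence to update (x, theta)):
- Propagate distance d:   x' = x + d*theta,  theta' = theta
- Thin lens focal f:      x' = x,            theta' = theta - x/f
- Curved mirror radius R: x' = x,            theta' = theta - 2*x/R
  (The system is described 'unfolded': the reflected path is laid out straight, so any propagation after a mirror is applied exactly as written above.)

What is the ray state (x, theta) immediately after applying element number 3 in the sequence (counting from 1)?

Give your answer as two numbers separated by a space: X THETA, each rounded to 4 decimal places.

Initial: x=9.0000 theta=0.3000
After 1 (propagate distance d=27): x=17.1000 theta=0.3000
After 2 (thin lens f=35): x=17.1000 theta=-33/175 (≈-0.1886)
After 3 (propagate distance d=16): x=4929/350 (≈14.0829) theta=-33/175 (≈-0.1886)
Rounded to 4 decimal places: x = 14.0829, theta = -0.1886

Answer: 14.0829 -0.1886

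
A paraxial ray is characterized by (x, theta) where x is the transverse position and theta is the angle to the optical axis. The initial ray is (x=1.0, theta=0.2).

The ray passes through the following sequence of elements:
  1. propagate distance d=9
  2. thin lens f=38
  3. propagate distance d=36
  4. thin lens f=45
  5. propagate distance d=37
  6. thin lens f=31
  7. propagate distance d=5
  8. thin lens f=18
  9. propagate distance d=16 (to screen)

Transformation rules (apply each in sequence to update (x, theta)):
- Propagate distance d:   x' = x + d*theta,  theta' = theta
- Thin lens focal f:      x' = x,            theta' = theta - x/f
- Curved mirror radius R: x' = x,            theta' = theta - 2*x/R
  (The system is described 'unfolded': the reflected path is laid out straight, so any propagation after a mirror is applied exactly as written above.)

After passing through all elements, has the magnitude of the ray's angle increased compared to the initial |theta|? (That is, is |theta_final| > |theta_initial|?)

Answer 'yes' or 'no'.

Answer: yes

Derivation:
Initial: x=1.0000 theta=0.2000
After 1 (propagate distance d=9): x=2.8000 theta=0.2000
After 2 (thin lens f=38): x=2.8000 theta=12/95 (≈0.1263)
After 3 (propagate distance d=36): x=698/95 (≈7.3474) theta=12/95 (≈0.1263)
After 4 (thin lens f=45): x=698/95 (≈7.3474) theta=-158/4275 (≈-0.0370)
After 5 (propagate distance d=37): x=25564/4275 (≈5.9799) theta=-158/4275 (≈-0.0370)
After 6 (thin lens f=31): x=25564/4275 (≈5.9799) theta=-10154/44175 (≈-0.2299)
After 7 (propagate distance d=5): x=640174/132525 (≈4.8306) theta=-10154/44175 (≈-0.2299)
After 8 (thin lens f=18): x=640174/132525 (≈4.8306) theta=-118849/238545 (≈-0.4982)
After 9 (propagate distance d=16 (to screen)): x=-3746354/1192725 (≈-3.1410) theta=-118849/238545 (≈-0.4982)
|theta_initial|=0.2000 |theta_final|=118849/238545 (≈0.4982) -> increased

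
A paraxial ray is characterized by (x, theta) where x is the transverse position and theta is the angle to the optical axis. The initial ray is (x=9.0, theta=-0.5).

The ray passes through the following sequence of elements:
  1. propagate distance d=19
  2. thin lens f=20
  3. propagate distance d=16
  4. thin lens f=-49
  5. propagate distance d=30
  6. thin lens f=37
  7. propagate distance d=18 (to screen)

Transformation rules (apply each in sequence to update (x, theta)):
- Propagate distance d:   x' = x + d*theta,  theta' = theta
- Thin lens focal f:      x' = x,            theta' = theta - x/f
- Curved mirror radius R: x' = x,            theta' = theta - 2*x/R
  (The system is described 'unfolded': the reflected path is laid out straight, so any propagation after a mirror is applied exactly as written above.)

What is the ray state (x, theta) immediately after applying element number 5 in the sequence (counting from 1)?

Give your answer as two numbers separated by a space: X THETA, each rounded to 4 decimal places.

Answer: -27.3092 -0.6403

Derivation:
Initial: x=9.0000 theta=-0.5000
After 1 (propagate distance d=19): x=-0.5000 theta=-0.5000
After 2 (thin lens f=20): x=-0.5000 theta=-0.4750
After 3 (propagate distance d=16): x=-8.1000 theta=-0.4750
After 4 (thin lens f=-49): x=-8.1000 theta=-251/392 (≈-0.6403)
After 5 (propagate distance d=30): x=-26763/980 (≈-27.3092) theta=-251/392 (≈-0.6403)
Rounded to 4 decimal places: x = -27.3092, theta = -0.6403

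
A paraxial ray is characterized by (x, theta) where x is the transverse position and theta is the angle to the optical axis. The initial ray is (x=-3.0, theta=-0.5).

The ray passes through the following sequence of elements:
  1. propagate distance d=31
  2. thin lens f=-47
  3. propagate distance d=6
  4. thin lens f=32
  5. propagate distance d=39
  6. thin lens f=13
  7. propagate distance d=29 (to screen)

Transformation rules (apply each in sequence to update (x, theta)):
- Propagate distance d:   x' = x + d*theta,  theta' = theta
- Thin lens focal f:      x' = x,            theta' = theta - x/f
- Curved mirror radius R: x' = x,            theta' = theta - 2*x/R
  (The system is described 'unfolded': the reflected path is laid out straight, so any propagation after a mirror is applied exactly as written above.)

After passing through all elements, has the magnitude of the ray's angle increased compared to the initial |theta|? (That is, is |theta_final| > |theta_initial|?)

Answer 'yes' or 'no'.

Initial: x=-3.0000 theta=-0.5000
After 1 (propagate distance d=31): x=-18.5000 theta=-0.5000
After 2 (thin lens f=-47): x=-18.5000 theta=-42/47 (≈-0.8936)
After 3 (propagate distance d=6): x=-2243/94 (≈-23.8617) theta=-42/47 (≈-0.8936)
After 4 (thin lens f=32): x=-2243/94 (≈-23.8617) theta=-445/3008 (≈-0.1479)
After 5 (propagate distance d=39): x=-89131/3008 (≈-29.6313) theta=-445/3008 (≈-0.1479)
After 6 (thin lens f=13): x=-89131/3008 (≈-29.6313) theta=41673/19552 (≈2.1314)
After 7 (propagate distance d=29 (to screen)): x=26773/832 (≈32.1791) theta=41673/19552 (≈2.1314)
|theta_initial|=0.5000 |theta_final|=41673/19552 (≈2.1314) -> increased

Answer: yes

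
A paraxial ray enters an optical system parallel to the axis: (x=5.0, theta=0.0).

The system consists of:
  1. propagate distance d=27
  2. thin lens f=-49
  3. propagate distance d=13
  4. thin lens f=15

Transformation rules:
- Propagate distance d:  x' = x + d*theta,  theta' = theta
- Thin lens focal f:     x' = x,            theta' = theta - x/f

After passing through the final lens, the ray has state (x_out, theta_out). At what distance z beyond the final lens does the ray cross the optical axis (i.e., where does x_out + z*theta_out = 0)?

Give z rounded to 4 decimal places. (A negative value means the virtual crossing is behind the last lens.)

Initial: x=5.0000 theta=0.0000
After 1 (propagate distance d=27): x=5.0000 theta=0.0000
After 2 (thin lens f=-49): x=5.0000 theta=5/49 (≈0.1020)
After 3 (propagate distance d=13): x=310/49 (≈6.3265) theta=5/49 (≈0.1020)
After 4 (thin lens f=15): x=310/49 (≈6.3265) theta=-47/147 (≈-0.3197)
z_focus = -x_out/theta_out = -(310/49)/(-47/147) = 930/47 ≈ 19.7872
Rounded to 4 decimal places: z = 19.7872

Answer: 19.7872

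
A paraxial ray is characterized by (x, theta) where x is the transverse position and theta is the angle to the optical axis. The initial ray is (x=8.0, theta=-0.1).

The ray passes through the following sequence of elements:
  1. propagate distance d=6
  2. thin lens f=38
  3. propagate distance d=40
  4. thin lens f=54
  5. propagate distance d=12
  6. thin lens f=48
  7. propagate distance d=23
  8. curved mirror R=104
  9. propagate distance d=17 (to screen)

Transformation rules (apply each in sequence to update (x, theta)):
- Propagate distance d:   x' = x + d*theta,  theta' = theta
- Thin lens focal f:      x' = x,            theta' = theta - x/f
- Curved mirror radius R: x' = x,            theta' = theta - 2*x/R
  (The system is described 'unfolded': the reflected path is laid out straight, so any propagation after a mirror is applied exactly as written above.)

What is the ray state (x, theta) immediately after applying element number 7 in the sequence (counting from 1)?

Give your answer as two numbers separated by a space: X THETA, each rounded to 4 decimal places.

Initial: x=8.0000 theta=-0.1000
After 1 (propagate distance d=6): x=7.4000 theta=-0.1000
After 2 (thin lens f=38): x=7.4000 theta=-28/95 (≈-0.2947)
After 3 (propagate distance d=40): x=-417/95 (≈-4.3895) theta=-28/95 (≈-0.2947)
After 4 (thin lens f=54): x=-417/95 (≈-4.3895) theta=-73/342 (≈-0.2135)
After 5 (propagate distance d=12): x=-1981/285 (≈-6.9509) theta=-73/342 (≈-0.2135)
After 6 (thin lens f=48): x=-1981/285 (≈-6.9509) theta=-313/4560 (≈-0.0686)
After 7 (propagate distance d=23): x=-2593/304 (≈-8.5296) theta=-313/4560 (≈-0.0686)
Rounded to 4 decimal places: x = -8.5296, theta = -0.0686

Answer: -8.5296 -0.0686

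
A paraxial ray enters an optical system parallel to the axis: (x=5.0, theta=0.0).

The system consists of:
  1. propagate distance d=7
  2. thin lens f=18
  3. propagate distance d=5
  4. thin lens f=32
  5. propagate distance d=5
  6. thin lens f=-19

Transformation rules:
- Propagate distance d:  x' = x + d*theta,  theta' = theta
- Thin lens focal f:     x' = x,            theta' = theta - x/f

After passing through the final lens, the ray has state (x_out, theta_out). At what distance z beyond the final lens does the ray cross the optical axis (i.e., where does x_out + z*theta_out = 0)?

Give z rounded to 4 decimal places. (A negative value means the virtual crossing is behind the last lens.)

Initial: x=5.0000 theta=0.0000
After 1 (propagate distance d=7): x=5.0000 theta=0.0000
After 2 (thin lens f=18): x=5.0000 theta=-5/18 (≈-0.2778)
After 3 (propagate distance d=5): x=65/18 (≈3.6111) theta=-5/18 (≈-0.2778)
After 4 (thin lens f=32): x=65/18 (≈3.6111) theta=-25/64 (≈-0.3906)
After 5 (propagate distance d=5): x=955/576 (≈1.6580) theta=-25/64 (≈-0.3906)
After 6 (thin lens f=-19): x=955/576 (≈1.6580) theta=-415/1368 (≈-0.3034)
z_focus = -x_out/theta_out = -(955/576)/(-415/1368) = 3629/664 ≈ 5.4654
Rounded to 4 decimal places: z = 5.4654

Answer: 5.4654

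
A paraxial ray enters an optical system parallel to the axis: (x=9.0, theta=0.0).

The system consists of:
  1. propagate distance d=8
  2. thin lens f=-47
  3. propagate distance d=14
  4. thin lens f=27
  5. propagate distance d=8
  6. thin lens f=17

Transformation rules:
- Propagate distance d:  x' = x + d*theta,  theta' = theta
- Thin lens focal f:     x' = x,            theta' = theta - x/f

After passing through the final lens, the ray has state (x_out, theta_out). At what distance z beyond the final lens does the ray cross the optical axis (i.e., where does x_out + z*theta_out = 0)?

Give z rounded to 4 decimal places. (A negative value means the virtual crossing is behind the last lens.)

Answer: 11.9688

Derivation:
Initial: x=9.0000 theta=0.0000
After 1 (propagate distance d=8): x=9.0000 theta=0.0000
After 2 (thin lens f=-47): x=9.0000 theta=9/47 (≈0.1915)
After 3 (propagate distance d=14): x=549/47 (≈11.6809) theta=9/47 (≈0.1915)
After 4 (thin lens f=27): x=549/47 (≈11.6809) theta=-34/141 (≈-0.2411)
After 5 (propagate distance d=8): x=1375/141 (≈9.7518) theta=-34/141 (≈-0.2411)
After 6 (thin lens f=17): x=1375/141 (≈9.7518) theta=-651/799 (≈-0.8148)
z_focus = -x_out/theta_out = -(1375/141)/(-651/799) = 23375/1953 ≈ 11.9688
Rounded to 4 decimal places: z = 11.9688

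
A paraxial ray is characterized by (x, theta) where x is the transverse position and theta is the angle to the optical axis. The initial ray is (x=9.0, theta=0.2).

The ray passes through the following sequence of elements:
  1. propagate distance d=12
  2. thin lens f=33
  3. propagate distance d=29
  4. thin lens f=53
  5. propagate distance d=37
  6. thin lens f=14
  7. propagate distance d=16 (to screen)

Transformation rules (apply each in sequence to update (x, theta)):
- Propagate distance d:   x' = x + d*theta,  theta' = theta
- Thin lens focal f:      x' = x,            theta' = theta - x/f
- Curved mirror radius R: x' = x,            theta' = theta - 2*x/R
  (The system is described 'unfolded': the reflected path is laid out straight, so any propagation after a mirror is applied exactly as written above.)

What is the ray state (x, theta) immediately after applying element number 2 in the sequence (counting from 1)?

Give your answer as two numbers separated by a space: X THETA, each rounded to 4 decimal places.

Answer: 11.4000 -0.1455

Derivation:
Initial: x=9.0000 theta=0.2000
After 1 (propagate distance d=12): x=11.4000 theta=0.2000
After 2 (thin lens f=33): x=11.4000 theta=-8/55 (≈-0.1455)
Rounded to 4 decimal places: x = 11.4000, theta = -0.1455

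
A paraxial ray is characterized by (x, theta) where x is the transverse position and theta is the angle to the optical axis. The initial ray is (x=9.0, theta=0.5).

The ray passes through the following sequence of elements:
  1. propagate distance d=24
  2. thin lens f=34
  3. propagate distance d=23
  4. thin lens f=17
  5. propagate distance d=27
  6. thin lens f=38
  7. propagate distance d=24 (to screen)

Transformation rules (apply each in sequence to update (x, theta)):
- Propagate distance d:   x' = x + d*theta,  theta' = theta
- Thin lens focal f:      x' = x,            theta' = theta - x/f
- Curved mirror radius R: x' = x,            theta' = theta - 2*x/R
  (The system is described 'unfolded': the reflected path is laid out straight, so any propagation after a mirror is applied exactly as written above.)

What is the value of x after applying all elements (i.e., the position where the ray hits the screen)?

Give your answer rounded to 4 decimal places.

Initial: x=9.0000 theta=0.5000
After 1 (propagate distance d=24): x=21.0000 theta=0.5000
After 2 (thin lens f=34): x=21.0000 theta=-2/17 (≈-0.1176)
After 3 (propagate distance d=23): x=311/17 (≈18.2941) theta=-2/17 (≈-0.1176)
After 4 (thin lens f=17): x=311/17 (≈18.2941) theta=-345/289 (≈-1.1938)
After 5 (propagate distance d=27): x=-4028/289 (≈-13.9377) theta=-345/289 (≈-1.1938)
After 6 (thin lens f=38): x=-4028/289 (≈-13.9377) theta=-239/289 (≈-0.8270)
After 7 (propagate distance d=24 (to screen)): x=-9764/289 (≈-33.7855) theta=-239/289 (≈-0.8270)
Rounded to 4 decimal places: x = -33.7855

Answer: -33.7855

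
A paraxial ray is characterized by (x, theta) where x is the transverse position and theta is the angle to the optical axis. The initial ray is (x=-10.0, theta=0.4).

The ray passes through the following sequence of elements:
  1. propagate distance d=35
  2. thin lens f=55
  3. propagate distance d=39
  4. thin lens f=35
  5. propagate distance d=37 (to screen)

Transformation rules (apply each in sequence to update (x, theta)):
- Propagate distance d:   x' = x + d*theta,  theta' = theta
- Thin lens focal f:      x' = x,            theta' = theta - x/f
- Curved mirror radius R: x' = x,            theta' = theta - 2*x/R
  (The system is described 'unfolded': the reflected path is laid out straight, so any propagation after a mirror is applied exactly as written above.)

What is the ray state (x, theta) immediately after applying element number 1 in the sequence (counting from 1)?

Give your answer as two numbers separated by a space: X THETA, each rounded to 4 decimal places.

Initial: x=-10.0000 theta=0.4000
After 1 (propagate distance d=35): x=4.0000 theta=0.4000
Rounded to 4 decimal places: x = 4.0000, theta = 0.4000

Answer: 4.0000 0.4000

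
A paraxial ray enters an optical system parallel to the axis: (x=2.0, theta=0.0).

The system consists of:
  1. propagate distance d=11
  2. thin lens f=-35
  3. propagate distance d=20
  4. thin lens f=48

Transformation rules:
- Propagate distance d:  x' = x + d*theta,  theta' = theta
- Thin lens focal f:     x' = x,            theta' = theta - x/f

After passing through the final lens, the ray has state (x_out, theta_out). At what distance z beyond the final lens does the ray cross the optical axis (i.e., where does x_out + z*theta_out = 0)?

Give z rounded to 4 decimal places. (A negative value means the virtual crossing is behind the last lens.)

Answer: 377.1429

Derivation:
Initial: x=2.0000 theta=0.0000
After 1 (propagate distance d=11): x=2.0000 theta=0.0000
After 2 (thin lens f=-35): x=2.0000 theta=2/35 (≈0.0571)
After 3 (propagate distance d=20): x=22/7 (≈3.1429) theta=2/35 (≈0.0571)
After 4 (thin lens f=48): x=22/7 (≈3.1429) theta=-1/120 (≈-0.0083)
z_focus = -x_out/theta_out = -(22/7)/(-1/120) = 2640/7 ≈ 377.1429
Rounded to 4 decimal places: z = 377.1429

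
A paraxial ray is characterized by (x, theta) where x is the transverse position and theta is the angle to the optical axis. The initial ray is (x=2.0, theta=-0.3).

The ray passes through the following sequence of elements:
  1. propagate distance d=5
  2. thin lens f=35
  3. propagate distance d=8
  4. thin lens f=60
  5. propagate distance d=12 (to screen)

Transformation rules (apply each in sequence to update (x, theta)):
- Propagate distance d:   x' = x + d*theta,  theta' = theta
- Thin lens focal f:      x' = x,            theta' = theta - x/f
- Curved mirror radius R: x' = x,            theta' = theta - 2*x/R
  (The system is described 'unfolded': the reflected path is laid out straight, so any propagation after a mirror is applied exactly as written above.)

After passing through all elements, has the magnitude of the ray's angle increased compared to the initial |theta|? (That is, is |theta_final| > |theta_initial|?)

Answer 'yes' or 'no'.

Initial: x=2.0000 theta=-0.3000
After 1 (propagate distance d=5): x=0.5000 theta=-0.3000
After 2 (thin lens f=35): x=0.5000 theta=-11/35 (≈-0.3143)
After 3 (propagate distance d=8): x=-141/70 (≈-2.0143) theta=-11/35 (≈-0.3143)
After 4 (thin lens f=60): x=-141/70 (≈-2.0143) theta=-393/1400 (≈-0.2807)
After 5 (propagate distance d=12 (to screen)): x=-942/175 (≈-5.3829) theta=-393/1400 (≈-0.2807)
|theta_initial|=0.3000 |theta_final|=393/1400 (≈0.2807) -> not increased

Answer: no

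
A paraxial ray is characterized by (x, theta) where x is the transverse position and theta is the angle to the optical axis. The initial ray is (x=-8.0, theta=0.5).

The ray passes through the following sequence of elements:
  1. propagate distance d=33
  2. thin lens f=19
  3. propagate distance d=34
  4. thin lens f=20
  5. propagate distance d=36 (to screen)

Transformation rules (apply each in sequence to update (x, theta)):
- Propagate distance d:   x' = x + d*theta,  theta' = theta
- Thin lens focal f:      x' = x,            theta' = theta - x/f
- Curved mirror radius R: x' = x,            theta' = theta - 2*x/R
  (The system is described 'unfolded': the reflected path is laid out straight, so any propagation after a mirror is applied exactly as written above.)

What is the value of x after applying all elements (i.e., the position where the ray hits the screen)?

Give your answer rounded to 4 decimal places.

Answer: -6.3368

Derivation:
Initial: x=-8.0000 theta=0.5000
After 1 (propagate distance d=33): x=8.5000 theta=0.5000
After 2 (thin lens f=19): x=8.5000 theta=1/19 (≈0.0526)
After 3 (propagate distance d=34): x=391/38 (≈10.2895) theta=1/19 (≈0.0526)
After 4 (thin lens f=20): x=391/38 (≈10.2895) theta=-351/760 (≈-0.4618)
After 5 (propagate distance d=36 (to screen)): x=-602/95 (≈-6.3368) theta=-351/760 (≈-0.4618)
Rounded to 4 decimal places: x = -6.3368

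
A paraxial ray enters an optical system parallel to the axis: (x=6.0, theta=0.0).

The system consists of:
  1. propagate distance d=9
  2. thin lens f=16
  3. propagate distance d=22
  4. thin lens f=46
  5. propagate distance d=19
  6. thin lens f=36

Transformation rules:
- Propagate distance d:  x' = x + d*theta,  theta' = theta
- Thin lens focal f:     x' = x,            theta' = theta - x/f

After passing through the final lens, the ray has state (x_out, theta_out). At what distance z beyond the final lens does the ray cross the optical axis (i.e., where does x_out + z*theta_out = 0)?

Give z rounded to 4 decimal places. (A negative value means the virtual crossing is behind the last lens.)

Answer: -92.3168

Derivation:
Initial: x=6.0000 theta=0.0000
After 1 (propagate distance d=9): x=6.0000 theta=0.0000
After 2 (thin lens f=16): x=6.0000 theta=-0.3750
After 3 (propagate distance d=22): x=-2.2500 theta=-0.3750
After 4 (thin lens f=46): x=-2.2500 theta=-15/46 (≈-0.3261)
After 5 (propagate distance d=19): x=-777/92 (≈-8.4457) theta=-15/46 (≈-0.3261)
After 6 (thin lens f=36): x=-777/92 (≈-8.4457) theta=-101/1104 (≈-0.0915)
z_focus = -x_out/theta_out = -(-777/92)/(-101/1104) = -9324/101 ≈ -92.3168
Rounded to 4 decimal places: z = -92.3168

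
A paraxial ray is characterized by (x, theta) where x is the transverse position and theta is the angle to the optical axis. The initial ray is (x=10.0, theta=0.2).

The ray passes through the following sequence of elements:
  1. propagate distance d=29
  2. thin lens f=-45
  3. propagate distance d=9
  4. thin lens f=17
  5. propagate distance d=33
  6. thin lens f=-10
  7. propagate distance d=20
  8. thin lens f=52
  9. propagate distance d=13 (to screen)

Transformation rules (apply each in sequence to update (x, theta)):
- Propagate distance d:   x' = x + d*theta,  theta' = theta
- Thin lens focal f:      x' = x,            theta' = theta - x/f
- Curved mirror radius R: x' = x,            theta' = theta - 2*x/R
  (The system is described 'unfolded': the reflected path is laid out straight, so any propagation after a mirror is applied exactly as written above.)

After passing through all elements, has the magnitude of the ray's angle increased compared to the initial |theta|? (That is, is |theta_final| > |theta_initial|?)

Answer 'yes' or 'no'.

Initial: x=10.0000 theta=0.2000
After 1 (propagate distance d=29): x=15.8000 theta=0.2000
After 2 (thin lens f=-45): x=15.8000 theta=124/225 (≈0.5511)
After 3 (propagate distance d=9): x=20.7600 theta=124/225 (≈0.5511)
After 4 (thin lens f=17): x=20.7600 theta=-2563/3825 (≈-0.6701)
After 5 (propagate distance d=33): x=-1724/1275 (≈-1.3522) theta=-2563/3825 (≈-0.6701)
After 6 (thin lens f=-10): x=-1724/1275 (≈-1.3522) theta=-15401/19125 (≈-0.8053)
After 7 (propagate distance d=20): x=-3928/225 (≈-17.4578) theta=-15401/19125 (≈-0.8053)
After 8 (thin lens f=52): x=-3928/225 (≈-17.4578) theta=-116743/248625 (≈-0.4696)
After 9 (propagate distance d=13 (to screen)): x=-450623/19125 (≈-23.5620) theta=-116743/248625 (≈-0.4696)
|theta_initial|=0.2000 |theta_final|=116743/248625 (≈0.4696) -> increased

Answer: yes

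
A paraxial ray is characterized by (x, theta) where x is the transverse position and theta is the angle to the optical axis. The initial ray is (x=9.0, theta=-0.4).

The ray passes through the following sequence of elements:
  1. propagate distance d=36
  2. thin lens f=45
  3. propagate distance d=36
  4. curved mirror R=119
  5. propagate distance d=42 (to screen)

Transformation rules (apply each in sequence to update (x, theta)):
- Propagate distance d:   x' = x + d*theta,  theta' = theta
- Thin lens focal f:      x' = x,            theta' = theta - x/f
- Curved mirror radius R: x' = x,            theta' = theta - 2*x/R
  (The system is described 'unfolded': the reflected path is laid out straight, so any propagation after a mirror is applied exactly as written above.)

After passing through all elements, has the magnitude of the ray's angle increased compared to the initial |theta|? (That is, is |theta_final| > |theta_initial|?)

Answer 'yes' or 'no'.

Answer: no

Derivation:
Initial: x=9.0000 theta=-0.4000
After 1 (propagate distance d=36): x=-5.4000 theta=-0.4000
After 2 (thin lens f=45): x=-5.4000 theta=-0.2800
After 3 (propagate distance d=36): x=-15.4800 theta=-0.2800
After 4 (curved mirror R=119): x=-15.4800 theta=-59/2975 (≈-0.0198)
After 5 (propagate distance d=42 (to screen)): x=-6933/425 (≈-16.3129) theta=-59/2975 (≈-0.0198)
|theta_initial|=0.4000 |theta_final|=59/2975 (≈0.0198) -> not increased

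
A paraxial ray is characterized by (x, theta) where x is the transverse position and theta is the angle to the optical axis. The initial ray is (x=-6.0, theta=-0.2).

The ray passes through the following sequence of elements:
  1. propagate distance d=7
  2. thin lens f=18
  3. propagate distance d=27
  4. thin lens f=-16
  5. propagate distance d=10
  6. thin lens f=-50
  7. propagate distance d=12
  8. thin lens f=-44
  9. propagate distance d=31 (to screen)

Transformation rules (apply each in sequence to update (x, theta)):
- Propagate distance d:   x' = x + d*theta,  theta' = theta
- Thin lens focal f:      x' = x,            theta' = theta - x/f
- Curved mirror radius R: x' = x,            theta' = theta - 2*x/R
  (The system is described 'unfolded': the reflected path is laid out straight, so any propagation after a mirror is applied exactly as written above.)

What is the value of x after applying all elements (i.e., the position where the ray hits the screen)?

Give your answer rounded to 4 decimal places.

Initial: x=-6.0000 theta=-0.2000
After 1 (propagate distance d=7): x=-7.4000 theta=-0.2000
After 2 (thin lens f=18): x=-7.4000 theta=19/90 (≈0.2111)
After 3 (propagate distance d=27): x=-1.7000 theta=19/90 (≈0.2111)
After 4 (thin lens f=-16): x=-1.7000 theta=151/1440 (≈0.1049)
After 5 (propagate distance d=10): x=-469/720 (≈-0.6514) theta=151/1440 (≈0.1049)
After 6 (thin lens f=-50): x=-469/720 (≈-0.6514) theta=551/6000 (≈0.0918)
After 7 (propagate distance d=12): x=8111/18000 (≈0.4506) theta=551/6000 (≈0.0918)
After 8 (thin lens f=-44): x=8111/18000 (≈0.4506) theta=80843/792000 (≈0.1021)
After 9 (propagate distance d=31 (to screen)): x=318113/88000 (≈3.6149) theta=80843/792000 (≈0.1021)
Rounded to 4 decimal places: x = 3.6149

Answer: 3.6149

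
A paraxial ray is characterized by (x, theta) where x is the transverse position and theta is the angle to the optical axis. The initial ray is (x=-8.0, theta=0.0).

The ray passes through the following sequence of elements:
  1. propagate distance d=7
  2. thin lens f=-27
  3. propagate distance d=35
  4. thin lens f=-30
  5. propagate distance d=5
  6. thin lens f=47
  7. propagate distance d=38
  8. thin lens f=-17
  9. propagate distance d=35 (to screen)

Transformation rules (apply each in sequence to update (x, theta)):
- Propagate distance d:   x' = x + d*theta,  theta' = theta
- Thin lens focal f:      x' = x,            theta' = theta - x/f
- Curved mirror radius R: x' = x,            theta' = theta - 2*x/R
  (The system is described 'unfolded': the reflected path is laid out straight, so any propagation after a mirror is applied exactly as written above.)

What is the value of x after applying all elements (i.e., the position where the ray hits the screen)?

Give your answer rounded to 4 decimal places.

Answer: -133.7767

Derivation:
Initial: x=-8.0000 theta=0.0000
After 1 (propagate distance d=7): x=-8.0000 theta=0.0000
After 2 (thin lens f=-27): x=-8.0000 theta=-8/27 (≈-0.2963)
After 3 (propagate distance d=35): x=-496/27 (≈-18.3704) theta=-8/27 (≈-0.2963)
After 4 (thin lens f=-30): x=-496/27 (≈-18.3704) theta=-368/405 (≈-0.9086)
After 5 (propagate distance d=5): x=-1856/81 (≈-22.9136) theta=-368/405 (≈-0.9086)
After 6 (thin lens f=47): x=-1856/81 (≈-22.9136) theta=-2672/6345 (≈-0.4211)
After 7 (propagate distance d=38): x=-740768/19035 (≈-38.9161) theta=-2672/6345 (≈-0.4211)
After 8 (thin lens f=-17): x=-740768/19035 (≈-38.9161) theta=-175408/64719 (≈-2.7103)
After 9 (propagate distance d=35 (to screen)): x=-43289456/323595 (≈-133.7767) theta=-175408/64719 (≈-2.7103)
Rounded to 4 decimal places: x = -133.7767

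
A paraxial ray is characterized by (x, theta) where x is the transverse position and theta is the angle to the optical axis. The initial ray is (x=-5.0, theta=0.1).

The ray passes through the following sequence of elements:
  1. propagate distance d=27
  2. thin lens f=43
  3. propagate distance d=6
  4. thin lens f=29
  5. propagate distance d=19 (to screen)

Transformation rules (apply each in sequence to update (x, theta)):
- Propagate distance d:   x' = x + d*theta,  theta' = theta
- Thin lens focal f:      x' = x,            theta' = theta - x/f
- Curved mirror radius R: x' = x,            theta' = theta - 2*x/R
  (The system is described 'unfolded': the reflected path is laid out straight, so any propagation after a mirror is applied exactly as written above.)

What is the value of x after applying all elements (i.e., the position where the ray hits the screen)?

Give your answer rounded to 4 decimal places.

Answer: 2.4407

Derivation:
Initial: x=-5.0000 theta=0.1000
After 1 (propagate distance d=27): x=-2.3000 theta=0.1000
After 2 (thin lens f=43): x=-2.3000 theta=33/215 (≈0.1535)
After 3 (propagate distance d=6): x=-593/430 (≈-1.3791) theta=33/215 (≈0.1535)
After 4 (thin lens f=29): x=-593/430 (≈-1.3791) theta=2507/12470 (≈0.2010)
After 5 (propagate distance d=19 (to screen)): x=15218/6235 (≈2.4407) theta=2507/12470 (≈0.2010)
Rounded to 4 decimal places: x = 2.4407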